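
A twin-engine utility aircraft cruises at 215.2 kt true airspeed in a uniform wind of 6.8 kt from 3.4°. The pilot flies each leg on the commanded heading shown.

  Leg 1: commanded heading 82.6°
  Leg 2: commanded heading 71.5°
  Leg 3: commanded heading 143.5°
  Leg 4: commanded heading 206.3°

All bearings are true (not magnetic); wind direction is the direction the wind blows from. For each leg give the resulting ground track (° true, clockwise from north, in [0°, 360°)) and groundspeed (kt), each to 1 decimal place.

Leg 1: track=84.4°, groundspeed=214.0 kt
Leg 2: track=73.2°, groundspeed=212.8 kt
Leg 3: track=144.6°, groundspeed=220.5 kt
Leg 4: track=205.6°, groundspeed=221.5 kt

Leg 1: heading 82.6°; drift +1.8° → track 84.4°, groundspeed 214.0 kt
Leg 2: heading 71.5°; drift +1.7° → track 73.2°, groundspeed 212.8 kt
Leg 3: heading 143.5°; drift +1.1° → track 144.6°, groundspeed 220.5 kt
Leg 4: heading 206.3°; drift -0.7° → track 205.6°, groundspeed 221.5 kt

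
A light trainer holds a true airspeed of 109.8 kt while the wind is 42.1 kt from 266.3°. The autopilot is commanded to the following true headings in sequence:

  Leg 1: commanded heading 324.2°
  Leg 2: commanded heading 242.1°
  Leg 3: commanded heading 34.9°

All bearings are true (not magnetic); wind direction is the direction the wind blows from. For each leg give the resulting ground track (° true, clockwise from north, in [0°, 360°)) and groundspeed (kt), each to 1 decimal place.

Leg 1: heading 324.2°; drift +22.2° → track 346.4°, groundspeed 94.4 kt
Leg 2: heading 242.1°; drift -13.6° → track 228.5°, groundspeed 73.5 kt
Leg 3: heading 34.9°; drift +13.6° → track 48.5°, groundspeed 140.0 kt

Leg 1: track=346.4°, groundspeed=94.4 kt
Leg 2: track=228.5°, groundspeed=73.5 kt
Leg 3: track=48.5°, groundspeed=140.0 kt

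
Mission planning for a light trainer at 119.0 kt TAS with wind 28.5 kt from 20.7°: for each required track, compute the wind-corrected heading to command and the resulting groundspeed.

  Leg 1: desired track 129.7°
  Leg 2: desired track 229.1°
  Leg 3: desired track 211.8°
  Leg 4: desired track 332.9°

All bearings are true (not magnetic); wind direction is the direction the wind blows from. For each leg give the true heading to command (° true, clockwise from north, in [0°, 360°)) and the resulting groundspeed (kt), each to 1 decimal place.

Leg 1: desired track 129.7°; wind correction -13.1° → command heading 116.6°, groundspeed 125.2 kt
Leg 2: desired track 229.1°; wind correction +6.5° → command heading 235.6°, groundspeed 143.3 kt
Leg 3: desired track 211.8°; wind correction +2.6° → command heading 214.4°, groundspeed 146.8 kt
Leg 4: desired track 332.9°; wind correction +10.2° → command heading 343.1°, groundspeed 98.0 kt

Leg 1: heading=116.6°, groundspeed=125.2 kt
Leg 2: heading=235.6°, groundspeed=143.3 kt
Leg 3: heading=214.4°, groundspeed=146.8 kt
Leg 4: heading=343.1°, groundspeed=98.0 kt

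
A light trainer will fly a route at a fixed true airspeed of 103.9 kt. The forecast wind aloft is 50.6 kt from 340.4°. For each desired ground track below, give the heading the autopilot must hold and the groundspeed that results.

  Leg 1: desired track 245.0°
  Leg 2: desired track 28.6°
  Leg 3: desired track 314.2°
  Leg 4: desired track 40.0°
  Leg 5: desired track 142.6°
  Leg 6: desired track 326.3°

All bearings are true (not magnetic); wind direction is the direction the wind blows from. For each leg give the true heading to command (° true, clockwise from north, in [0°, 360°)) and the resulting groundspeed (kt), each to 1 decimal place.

Leg 1: desired track 245.0°; wind correction +29.0° → command heading 274.0°, groundspeed 95.6 kt
Leg 2: desired track 28.6°; wind correction -21.3° → command heading 7.3°, groundspeed 63.1 kt
Leg 3: desired track 314.2°; wind correction +12.4° → command heading 326.6°, groundspeed 56.1 kt
Leg 4: desired track 40.0°; wind correction -24.8° → command heading 15.2°, groundspeed 68.7 kt
Leg 5: desired track 142.6°; wind correction -8.6° → command heading 134.0°, groundspeed 150.9 kt
Leg 6: desired track 326.3°; wind correction +6.8° → command heading 333.1°, groundspeed 54.1 kt

Leg 1: heading=274.0°, groundspeed=95.6 kt
Leg 2: heading=7.3°, groundspeed=63.1 kt
Leg 3: heading=326.6°, groundspeed=56.1 kt
Leg 4: heading=15.2°, groundspeed=68.7 kt
Leg 5: heading=134.0°, groundspeed=150.9 kt
Leg 6: heading=333.1°, groundspeed=54.1 kt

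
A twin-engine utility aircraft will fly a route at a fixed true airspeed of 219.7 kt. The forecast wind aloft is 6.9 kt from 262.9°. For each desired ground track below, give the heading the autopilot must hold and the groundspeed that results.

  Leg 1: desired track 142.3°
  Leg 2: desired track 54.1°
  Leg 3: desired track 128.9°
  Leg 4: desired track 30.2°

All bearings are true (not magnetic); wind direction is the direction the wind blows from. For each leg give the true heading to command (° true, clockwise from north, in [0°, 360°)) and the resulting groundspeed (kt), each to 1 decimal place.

Leg 1: desired track 142.3°; wind correction +1.5° → command heading 143.8°, groundspeed 223.1 kt
Leg 2: desired track 54.1°; wind correction -0.9° → command heading 53.2°, groundspeed 225.7 kt
Leg 3: desired track 128.9°; wind correction +1.3° → command heading 130.2°, groundspeed 224.4 kt
Leg 4: desired track 30.2°; wind correction -1.4° → command heading 28.8°, groundspeed 223.8 kt

Leg 1: heading=143.8°, groundspeed=223.1 kt
Leg 2: heading=53.2°, groundspeed=225.7 kt
Leg 3: heading=130.2°, groundspeed=224.4 kt
Leg 4: heading=28.8°, groundspeed=223.8 kt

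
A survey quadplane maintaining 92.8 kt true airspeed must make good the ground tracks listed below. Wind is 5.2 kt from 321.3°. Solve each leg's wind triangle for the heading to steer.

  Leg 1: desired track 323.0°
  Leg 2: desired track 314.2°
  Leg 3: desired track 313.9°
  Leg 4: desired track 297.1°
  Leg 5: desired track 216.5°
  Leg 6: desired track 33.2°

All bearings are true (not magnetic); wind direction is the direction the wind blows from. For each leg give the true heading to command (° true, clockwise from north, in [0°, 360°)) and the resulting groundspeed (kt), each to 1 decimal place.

Leg 1: desired track 323.0°; wind correction -0.1° → command heading 322.9°, groundspeed 87.6 kt
Leg 2: desired track 314.2°; wind correction +0.4° → command heading 314.6°, groundspeed 87.6 kt
Leg 3: desired track 313.9°; wind correction +0.4° → command heading 314.3°, groundspeed 87.6 kt
Leg 4: desired track 297.1°; wind correction +1.3° → command heading 298.4°, groundspeed 88.0 kt
Leg 5: desired track 216.5°; wind correction +3.1° → command heading 219.6°, groundspeed 94.0 kt
Leg 6: desired track 33.2°; wind correction -3.1° → command heading 30.1°, groundspeed 91.1 kt

Leg 1: heading=322.9°, groundspeed=87.6 kt
Leg 2: heading=314.6°, groundspeed=87.6 kt
Leg 3: heading=314.3°, groundspeed=87.6 kt
Leg 4: heading=298.4°, groundspeed=88.0 kt
Leg 5: heading=219.6°, groundspeed=94.0 kt
Leg 6: heading=30.1°, groundspeed=91.1 kt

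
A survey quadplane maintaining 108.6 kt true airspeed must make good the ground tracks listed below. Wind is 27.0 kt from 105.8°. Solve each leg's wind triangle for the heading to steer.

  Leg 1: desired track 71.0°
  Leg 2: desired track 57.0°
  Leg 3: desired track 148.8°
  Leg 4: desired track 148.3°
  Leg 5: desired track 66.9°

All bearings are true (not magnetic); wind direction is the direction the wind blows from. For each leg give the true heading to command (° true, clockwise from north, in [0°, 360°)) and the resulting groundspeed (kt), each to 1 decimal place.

Leg 1: desired track 71.0°; wind correction +8.2° → command heading 79.2°, groundspeed 85.3 kt
Leg 2: desired track 57.0°; wind correction +10.8° → command heading 67.8°, groundspeed 88.9 kt
Leg 3: desired track 148.8°; wind correction -9.8° → command heading 139.0°, groundspeed 87.3 kt
Leg 4: desired track 148.3°; wind correction -9.7° → command heading 138.6°, groundspeed 87.2 kt
Leg 5: desired track 66.9°; wind correction +9.0° → command heading 75.9°, groundspeed 86.3 kt

Leg 1: heading=79.2°, groundspeed=85.3 kt
Leg 2: heading=67.8°, groundspeed=88.9 kt
Leg 3: heading=139.0°, groundspeed=87.3 kt
Leg 4: heading=138.6°, groundspeed=87.2 kt
Leg 5: heading=75.9°, groundspeed=86.3 kt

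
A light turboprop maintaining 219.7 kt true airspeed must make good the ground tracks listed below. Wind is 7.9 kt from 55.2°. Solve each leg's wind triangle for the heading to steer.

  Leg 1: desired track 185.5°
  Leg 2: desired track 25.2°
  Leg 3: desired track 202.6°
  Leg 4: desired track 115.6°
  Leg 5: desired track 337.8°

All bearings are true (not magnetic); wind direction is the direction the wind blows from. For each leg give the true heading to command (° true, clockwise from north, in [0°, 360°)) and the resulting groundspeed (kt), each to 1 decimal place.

Leg 1: desired track 185.5°; wind correction -1.6° → command heading 183.9°, groundspeed 224.7 kt
Leg 2: desired track 25.2°; wind correction +1.0° → command heading 26.2°, groundspeed 212.8 kt
Leg 3: desired track 202.6°; wind correction -1.1° → command heading 201.5°, groundspeed 226.3 kt
Leg 4: desired track 115.6°; wind correction -1.8° → command heading 113.8°, groundspeed 215.7 kt
Leg 5: desired track 337.8°; wind correction +2.0° → command heading 339.8°, groundspeed 217.8 kt

Leg 1: heading=183.9°, groundspeed=224.7 kt
Leg 2: heading=26.2°, groundspeed=212.8 kt
Leg 3: heading=201.5°, groundspeed=226.3 kt
Leg 4: heading=113.8°, groundspeed=215.7 kt
Leg 5: heading=339.8°, groundspeed=217.8 kt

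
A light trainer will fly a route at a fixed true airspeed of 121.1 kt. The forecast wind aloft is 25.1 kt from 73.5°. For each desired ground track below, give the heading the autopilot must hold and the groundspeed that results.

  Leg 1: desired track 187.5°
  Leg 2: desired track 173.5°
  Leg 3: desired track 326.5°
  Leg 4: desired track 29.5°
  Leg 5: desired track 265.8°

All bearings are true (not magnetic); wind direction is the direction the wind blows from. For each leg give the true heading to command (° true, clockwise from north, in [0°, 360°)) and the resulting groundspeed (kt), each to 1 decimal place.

Leg 1: desired track 187.5°; wind correction -10.9° → command heading 176.6°, groundspeed 129.1 kt
Leg 2: desired track 173.5°; wind correction -11.8° → command heading 161.7°, groundspeed 122.9 kt
Leg 3: desired track 326.5°; wind correction +11.4° → command heading 337.9°, groundspeed 126.0 kt
Leg 4: desired track 29.5°; wind correction +8.3° → command heading 37.8°, groundspeed 101.8 kt
Leg 5: desired track 265.8°; wind correction +2.5° → command heading 268.3°, groundspeed 145.5 kt

Leg 1: heading=176.6°, groundspeed=129.1 kt
Leg 2: heading=161.7°, groundspeed=122.9 kt
Leg 3: heading=337.9°, groundspeed=126.0 kt
Leg 4: heading=37.8°, groundspeed=101.8 kt
Leg 5: heading=268.3°, groundspeed=145.5 kt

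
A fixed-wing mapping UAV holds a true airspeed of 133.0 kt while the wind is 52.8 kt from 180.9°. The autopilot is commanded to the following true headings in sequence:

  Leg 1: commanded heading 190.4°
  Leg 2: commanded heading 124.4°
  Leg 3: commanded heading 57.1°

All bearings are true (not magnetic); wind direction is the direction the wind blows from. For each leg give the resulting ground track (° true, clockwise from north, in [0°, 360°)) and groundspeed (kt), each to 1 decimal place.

Leg 1: track=196.5°, groundspeed=81.4 kt
Leg 2: track=101.4°, groundspeed=112.8 kt
Leg 3: track=42.0°, groundspeed=168.2 kt

Leg 1: heading 190.4°; drift +6.1° → track 196.5°, groundspeed 81.4 kt
Leg 2: heading 124.4°; drift -23.0° → track 101.4°, groundspeed 112.8 kt
Leg 3: heading 57.1°; drift -15.1° → track 42.0°, groundspeed 168.2 kt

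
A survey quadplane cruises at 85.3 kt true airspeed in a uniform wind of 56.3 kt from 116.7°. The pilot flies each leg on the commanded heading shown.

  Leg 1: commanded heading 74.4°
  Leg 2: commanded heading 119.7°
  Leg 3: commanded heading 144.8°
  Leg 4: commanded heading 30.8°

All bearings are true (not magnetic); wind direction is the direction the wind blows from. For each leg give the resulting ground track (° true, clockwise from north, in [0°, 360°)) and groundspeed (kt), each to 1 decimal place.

Leg 1: heading 74.4°; drift -41.0° → track 33.4°, groundspeed 57.8 kt
Leg 2: heading 119.7°; drift +5.8° → track 125.5°, groundspeed 29.2 kt
Leg 3: heading 144.8°; drift +36.7° → track 181.5°, groundspeed 44.4 kt
Leg 4: heading 30.8°; drift -34.6° → track 356.2°, groundspeed 98.8 kt

Leg 1: track=33.4°, groundspeed=57.8 kt
Leg 2: track=125.5°, groundspeed=29.2 kt
Leg 3: track=181.5°, groundspeed=44.4 kt
Leg 4: track=356.2°, groundspeed=98.8 kt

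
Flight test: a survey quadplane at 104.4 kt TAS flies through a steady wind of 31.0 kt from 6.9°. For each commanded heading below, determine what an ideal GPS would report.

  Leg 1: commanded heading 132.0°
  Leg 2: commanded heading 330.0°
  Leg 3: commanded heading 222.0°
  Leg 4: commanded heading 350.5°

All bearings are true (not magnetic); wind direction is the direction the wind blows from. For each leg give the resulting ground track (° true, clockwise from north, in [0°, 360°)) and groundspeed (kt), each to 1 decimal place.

Leg 1: track=143.7°, groundspeed=124.8 kt
Leg 2: track=316.8°, groundspeed=81.8 kt
Leg 3: track=214.2°, groundspeed=131.0 kt
Leg 4: track=343.8°, groundspeed=75.2 kt

Leg 1: heading 132.0°; drift +11.7° → track 143.7°, groundspeed 124.8 kt
Leg 2: heading 330.0°; drift -13.2° → track 316.8°, groundspeed 81.8 kt
Leg 3: heading 222.0°; drift -7.8° → track 214.2°, groundspeed 131.0 kt
Leg 4: heading 350.5°; drift -6.7° → track 343.8°, groundspeed 75.2 kt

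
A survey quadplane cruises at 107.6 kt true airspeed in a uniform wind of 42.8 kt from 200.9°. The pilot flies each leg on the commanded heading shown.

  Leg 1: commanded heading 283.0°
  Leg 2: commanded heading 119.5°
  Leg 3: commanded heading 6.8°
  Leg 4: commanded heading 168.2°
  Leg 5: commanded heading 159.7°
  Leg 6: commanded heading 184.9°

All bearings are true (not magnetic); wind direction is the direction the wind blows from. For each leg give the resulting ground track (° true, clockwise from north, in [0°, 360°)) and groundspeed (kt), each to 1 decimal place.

Leg 1: heading 283.0°; drift +22.6° → track 305.6°, groundspeed 110.2 kt
Leg 2: heading 119.5°; drift -22.7° → track 96.8°, groundspeed 109.7 kt
Leg 3: heading 6.8°; drift +4.0° → track 10.8°, groundspeed 149.5 kt
Leg 4: heading 168.2°; drift -17.9° → track 150.3°, groundspeed 75.2 kt
Leg 5: heading 159.7°; drift -20.5° → track 139.2°, groundspeed 80.5 kt
Leg 6: heading 184.9°; drift -10.1° → track 174.8°, groundspeed 67.5 kt

Leg 1: track=305.6°, groundspeed=110.2 kt
Leg 2: track=96.8°, groundspeed=109.7 kt
Leg 3: track=10.8°, groundspeed=149.5 kt
Leg 4: track=150.3°, groundspeed=75.2 kt
Leg 5: track=139.2°, groundspeed=80.5 kt
Leg 6: track=174.8°, groundspeed=67.5 kt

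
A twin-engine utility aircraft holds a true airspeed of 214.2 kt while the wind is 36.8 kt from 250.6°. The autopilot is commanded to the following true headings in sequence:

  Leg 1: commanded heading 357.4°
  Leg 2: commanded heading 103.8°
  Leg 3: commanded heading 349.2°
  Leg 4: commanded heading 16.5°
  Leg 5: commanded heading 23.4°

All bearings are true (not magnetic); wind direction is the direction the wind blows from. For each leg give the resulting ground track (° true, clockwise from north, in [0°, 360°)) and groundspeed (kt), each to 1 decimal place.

Leg 1: heading 357.4°; drift +8.9° → track 6.3°, groundspeed 227.6 kt
Leg 2: heading 103.8°; drift -4.7° → track 99.1°, groundspeed 245.8 kt
Leg 3: heading 349.2°; drift +9.4° → track 358.6°, groundspeed 222.7 kt
Leg 4: heading 16.5°; drift +7.2° → track 23.7°, groundspeed 237.7 kt
Leg 5: heading 23.4°; drift +6.4° → track 29.8°, groundspeed 240.7 kt

Leg 1: track=6.3°, groundspeed=227.6 kt
Leg 2: track=99.1°, groundspeed=245.8 kt
Leg 3: track=358.6°, groundspeed=222.7 kt
Leg 4: track=23.7°, groundspeed=237.7 kt
Leg 5: track=29.8°, groundspeed=240.7 kt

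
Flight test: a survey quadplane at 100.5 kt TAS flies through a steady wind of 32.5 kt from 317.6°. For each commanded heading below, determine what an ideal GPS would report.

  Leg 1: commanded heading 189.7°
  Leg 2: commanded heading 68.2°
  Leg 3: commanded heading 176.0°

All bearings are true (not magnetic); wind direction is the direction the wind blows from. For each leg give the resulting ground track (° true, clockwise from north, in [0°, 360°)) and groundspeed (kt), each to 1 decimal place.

Leg 1: track=177.7°, groundspeed=123.2 kt
Leg 2: track=83.4°, groundspeed=116.0 kt
Leg 3: track=166.9°, groundspeed=127.6 kt

Leg 1: heading 189.7°; drift -12.0° → track 177.7°, groundspeed 123.2 kt
Leg 2: heading 68.2°; drift +15.2° → track 83.4°, groundspeed 116.0 kt
Leg 3: heading 176.0°; drift -9.1° → track 166.9°, groundspeed 127.6 kt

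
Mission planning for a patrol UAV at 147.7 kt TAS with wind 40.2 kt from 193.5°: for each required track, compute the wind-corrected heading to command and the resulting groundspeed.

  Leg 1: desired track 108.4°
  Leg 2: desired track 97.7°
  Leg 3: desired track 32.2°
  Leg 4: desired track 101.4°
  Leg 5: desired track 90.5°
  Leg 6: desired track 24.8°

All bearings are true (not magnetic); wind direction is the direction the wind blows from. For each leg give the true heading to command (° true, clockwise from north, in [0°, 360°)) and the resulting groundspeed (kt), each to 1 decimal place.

Leg 1: heading=124.1°, groundspeed=138.7 kt
Leg 2: heading=113.4°, groundspeed=146.2 kt
Leg 3: heading=37.2°, groundspeed=185.2 kt
Leg 4: heading=117.2°, groundspeed=143.6 kt
Leg 5: heading=105.9°, groundspeed=151.5 kt
Leg 6: heading=27.9°, groundspeed=186.9 kt

Leg 1: desired track 108.4°; wind correction +15.7° → command heading 124.1°, groundspeed 138.7 kt
Leg 2: desired track 97.7°; wind correction +15.7° → command heading 113.4°, groundspeed 146.2 kt
Leg 3: desired track 32.2°; wind correction +5.0° → command heading 37.2°, groundspeed 185.2 kt
Leg 4: desired track 101.4°; wind correction +15.8° → command heading 117.2°, groundspeed 143.6 kt
Leg 5: desired track 90.5°; wind correction +15.4° → command heading 105.9°, groundspeed 151.5 kt
Leg 6: desired track 24.8°; wind correction +3.1° → command heading 27.9°, groundspeed 186.9 kt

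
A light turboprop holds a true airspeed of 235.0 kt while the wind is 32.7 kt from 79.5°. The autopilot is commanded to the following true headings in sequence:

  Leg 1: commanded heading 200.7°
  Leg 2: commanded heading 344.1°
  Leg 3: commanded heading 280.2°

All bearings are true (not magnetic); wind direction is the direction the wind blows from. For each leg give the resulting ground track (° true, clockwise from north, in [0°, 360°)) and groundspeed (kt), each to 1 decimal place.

Leg 1: heading 200.7°; drift +6.3° → track 207.0°, groundspeed 253.5 kt
Leg 2: heading 344.1°; drift -7.8° → track 336.3°, groundspeed 240.3 kt
Leg 3: heading 280.2°; drift -2.5° → track 277.7°, groundspeed 265.8 kt

Leg 1: track=207.0°, groundspeed=253.5 kt
Leg 2: track=336.3°, groundspeed=240.3 kt
Leg 3: track=277.7°, groundspeed=265.8 kt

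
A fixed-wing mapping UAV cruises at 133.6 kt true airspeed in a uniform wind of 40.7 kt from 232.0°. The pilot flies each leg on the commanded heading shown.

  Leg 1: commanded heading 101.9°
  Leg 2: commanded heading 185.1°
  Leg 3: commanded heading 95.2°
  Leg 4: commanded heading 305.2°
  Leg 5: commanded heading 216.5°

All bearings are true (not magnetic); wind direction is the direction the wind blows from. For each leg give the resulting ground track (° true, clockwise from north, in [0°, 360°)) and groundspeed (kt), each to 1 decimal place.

Leg 1: heading 101.9°; drift -11.0° → track 90.9°, groundspeed 162.8 kt
Leg 2: heading 185.1°; drift -15.7° → track 169.4°, groundspeed 109.9 kt
Leg 3: heading 95.2°; drift -9.7° → track 85.5°, groundspeed 165.6 kt
Leg 4: heading 305.2°; drift +17.7° → track 322.9°, groundspeed 127.9 kt
Leg 5: heading 216.5°; drift -6.6° → track 209.9°, groundspeed 95.0 kt

Leg 1: track=90.9°, groundspeed=162.8 kt
Leg 2: track=169.4°, groundspeed=109.9 kt
Leg 3: track=85.5°, groundspeed=165.6 kt
Leg 4: track=322.9°, groundspeed=127.9 kt
Leg 5: track=209.9°, groundspeed=95.0 kt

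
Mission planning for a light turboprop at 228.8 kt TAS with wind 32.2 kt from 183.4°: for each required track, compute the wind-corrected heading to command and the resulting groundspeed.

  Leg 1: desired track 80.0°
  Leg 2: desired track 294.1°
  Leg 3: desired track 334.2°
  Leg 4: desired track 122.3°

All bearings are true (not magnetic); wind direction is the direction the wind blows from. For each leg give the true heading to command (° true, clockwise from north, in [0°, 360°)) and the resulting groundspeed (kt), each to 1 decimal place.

Leg 1: heading=87.9°, groundspeed=234.1 kt
Leg 2: heading=286.5°, groundspeed=238.2 kt
Leg 3: heading=330.3°, groundspeed=256.4 kt
Leg 4: heading=129.4°, groundspeed=211.5 kt

Leg 1: desired track 80.0°; wind correction +7.9° → command heading 87.9°, groundspeed 234.1 kt
Leg 2: desired track 294.1°; wind correction -7.6° → command heading 286.5°, groundspeed 238.2 kt
Leg 3: desired track 334.2°; wind correction -3.9° → command heading 330.3°, groundspeed 256.4 kt
Leg 4: desired track 122.3°; wind correction +7.1° → command heading 129.4°, groundspeed 211.5 kt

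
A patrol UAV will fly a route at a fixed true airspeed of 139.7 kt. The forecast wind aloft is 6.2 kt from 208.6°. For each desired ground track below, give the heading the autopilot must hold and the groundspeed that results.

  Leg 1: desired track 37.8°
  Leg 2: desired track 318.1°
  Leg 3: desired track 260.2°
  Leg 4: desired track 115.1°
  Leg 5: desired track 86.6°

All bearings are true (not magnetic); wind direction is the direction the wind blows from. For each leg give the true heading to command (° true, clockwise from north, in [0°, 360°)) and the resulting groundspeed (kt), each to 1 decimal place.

Leg 1: desired track 37.8°; wind correction +0.4° → command heading 38.2°, groundspeed 145.8 kt
Leg 2: desired track 318.1°; wind correction -2.4° → command heading 315.7°, groundspeed 141.6 kt
Leg 3: desired track 260.2°; wind correction -2.0° → command heading 258.2°, groundspeed 135.8 kt
Leg 4: desired track 115.1°; wind correction +2.5° → command heading 117.6°, groundspeed 139.9 kt
Leg 5: desired track 86.6°; wind correction +2.2° → command heading 88.8°, groundspeed 142.9 kt

Leg 1: heading=38.2°, groundspeed=145.8 kt
Leg 2: heading=315.7°, groundspeed=141.6 kt
Leg 3: heading=258.2°, groundspeed=135.8 kt
Leg 4: heading=117.6°, groundspeed=139.9 kt
Leg 5: heading=88.8°, groundspeed=142.9 kt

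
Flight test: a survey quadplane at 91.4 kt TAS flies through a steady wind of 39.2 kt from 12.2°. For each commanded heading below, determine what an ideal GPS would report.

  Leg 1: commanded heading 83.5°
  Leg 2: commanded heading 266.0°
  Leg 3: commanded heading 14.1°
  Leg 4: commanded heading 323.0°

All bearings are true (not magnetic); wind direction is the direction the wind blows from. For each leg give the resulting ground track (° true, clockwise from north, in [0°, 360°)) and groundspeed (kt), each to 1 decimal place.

Leg 1: track=108.7°, groundspeed=87.1 kt
Leg 2: track=245.8°, groundspeed=109.0 kt
Leg 3: track=15.5°, groundspeed=52.2 kt
Leg 4: track=298.7°, groundspeed=72.2 kt

Leg 1: heading 83.5°; drift +25.2° → track 108.7°, groundspeed 87.1 kt
Leg 2: heading 266.0°; drift -20.2° → track 245.8°, groundspeed 109.0 kt
Leg 3: heading 14.1°; drift +1.4° → track 15.5°, groundspeed 52.2 kt
Leg 4: heading 323.0°; drift -24.3° → track 298.7°, groundspeed 72.2 kt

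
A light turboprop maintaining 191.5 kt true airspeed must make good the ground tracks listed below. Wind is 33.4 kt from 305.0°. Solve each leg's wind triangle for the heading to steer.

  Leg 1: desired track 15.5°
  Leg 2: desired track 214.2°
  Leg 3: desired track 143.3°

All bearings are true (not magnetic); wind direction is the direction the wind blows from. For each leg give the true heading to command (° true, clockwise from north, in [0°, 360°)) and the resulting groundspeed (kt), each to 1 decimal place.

Leg 1: heading=6.0°, groundspeed=177.7 kt
Leg 2: heading=224.2°, groundspeed=189.0 kt
Leg 3: heading=146.4°, groundspeed=222.9 kt

Leg 1: desired track 15.5°; wind correction -9.5° → command heading 6.0°, groundspeed 177.7 kt
Leg 2: desired track 214.2°; wind correction +10.0° → command heading 224.2°, groundspeed 189.0 kt
Leg 3: desired track 143.3°; wind correction +3.1° → command heading 146.4°, groundspeed 222.9 kt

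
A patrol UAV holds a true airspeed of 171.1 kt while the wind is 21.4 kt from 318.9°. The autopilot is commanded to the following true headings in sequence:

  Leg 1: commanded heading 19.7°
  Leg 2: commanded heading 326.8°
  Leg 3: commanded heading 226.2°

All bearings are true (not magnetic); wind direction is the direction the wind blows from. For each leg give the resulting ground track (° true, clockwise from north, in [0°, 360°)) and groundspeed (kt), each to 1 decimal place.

Leg 1: track=26.3°, groundspeed=161.7 kt
Leg 2: track=327.9°, groundspeed=149.9 kt
Leg 3: track=219.1°, groundspeed=173.4 kt

Leg 1: heading 19.7°; drift +6.6° → track 26.3°, groundspeed 161.7 kt
Leg 2: heading 326.8°; drift +1.1° → track 327.9°, groundspeed 149.9 kt
Leg 3: heading 226.2°; drift -7.1° → track 219.1°, groundspeed 173.4 kt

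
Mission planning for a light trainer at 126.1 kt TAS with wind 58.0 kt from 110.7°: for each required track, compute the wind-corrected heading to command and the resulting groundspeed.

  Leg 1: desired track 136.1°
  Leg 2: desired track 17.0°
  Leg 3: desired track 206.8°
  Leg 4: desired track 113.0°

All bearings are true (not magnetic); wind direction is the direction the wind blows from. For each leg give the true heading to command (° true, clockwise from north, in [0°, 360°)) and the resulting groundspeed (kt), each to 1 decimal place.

Leg 1: desired track 136.1°; wind correction -11.4° → command heading 124.7°, groundspeed 71.2 kt
Leg 2: desired track 17.0°; wind correction +27.3° → command heading 44.3°, groundspeed 115.8 kt
Leg 3: desired track 206.8°; wind correction -27.2° → command heading 179.6°, groundspeed 118.3 kt
Leg 4: desired track 113.0°; wind correction -1.1° → command heading 111.9°, groundspeed 68.1 kt

Leg 1: heading=124.7°, groundspeed=71.2 kt
Leg 2: heading=44.3°, groundspeed=115.8 kt
Leg 3: heading=179.6°, groundspeed=118.3 kt
Leg 4: heading=111.9°, groundspeed=68.1 kt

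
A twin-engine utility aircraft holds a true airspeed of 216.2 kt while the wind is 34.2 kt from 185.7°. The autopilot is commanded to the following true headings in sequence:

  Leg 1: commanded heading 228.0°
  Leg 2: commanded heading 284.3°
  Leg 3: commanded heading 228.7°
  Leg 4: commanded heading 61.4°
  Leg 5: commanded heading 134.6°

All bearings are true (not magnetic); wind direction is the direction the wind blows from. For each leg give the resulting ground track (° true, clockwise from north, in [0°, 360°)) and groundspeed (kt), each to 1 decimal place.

Leg 1: track=234.9°, groundspeed=192.3 kt
Leg 2: track=293.0°, groundspeed=223.9 kt
Leg 3: track=235.7°, groundspeed=192.6 kt
Leg 4: track=54.6°, groundspeed=237.2 kt
Leg 5: track=126.8°, groundspeed=196.5 kt

Leg 1: heading 228.0°; drift +6.9° → track 234.9°, groundspeed 192.3 kt
Leg 2: heading 284.3°; drift +8.7° → track 293.0°, groundspeed 223.9 kt
Leg 3: heading 228.7°; drift +7.0° → track 235.7°, groundspeed 192.6 kt
Leg 4: heading 61.4°; drift -6.8° → track 54.6°, groundspeed 237.2 kt
Leg 5: heading 134.6°; drift -7.8° → track 126.8°, groundspeed 196.5 kt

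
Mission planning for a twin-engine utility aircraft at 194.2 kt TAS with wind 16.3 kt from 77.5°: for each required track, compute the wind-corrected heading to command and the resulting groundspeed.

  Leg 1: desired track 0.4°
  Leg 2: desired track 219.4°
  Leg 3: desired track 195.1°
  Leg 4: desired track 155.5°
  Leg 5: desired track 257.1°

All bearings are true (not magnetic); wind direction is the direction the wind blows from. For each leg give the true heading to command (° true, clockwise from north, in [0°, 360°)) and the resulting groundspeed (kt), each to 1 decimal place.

Leg 1: heading=5.1°, groundspeed=189.9 kt
Leg 2: heading=216.4°, groundspeed=206.8 kt
Leg 3: heading=190.8°, groundspeed=201.2 kt
Leg 4: heading=150.8°, groundspeed=190.2 kt
Leg 5: heading=257.1°, groundspeed=210.5 kt

Leg 1: desired track 0.4°; wind correction +4.7° → command heading 5.1°, groundspeed 189.9 kt
Leg 2: desired track 219.4°; wind correction -3.0° → command heading 216.4°, groundspeed 206.8 kt
Leg 3: desired track 195.1°; wind correction -4.3° → command heading 190.8°, groundspeed 201.2 kt
Leg 4: desired track 155.5°; wind correction -4.7° → command heading 150.8°, groundspeed 190.2 kt
Leg 5: desired track 257.1°; wind correction +0.0° → command heading 257.1°, groundspeed 210.5 kt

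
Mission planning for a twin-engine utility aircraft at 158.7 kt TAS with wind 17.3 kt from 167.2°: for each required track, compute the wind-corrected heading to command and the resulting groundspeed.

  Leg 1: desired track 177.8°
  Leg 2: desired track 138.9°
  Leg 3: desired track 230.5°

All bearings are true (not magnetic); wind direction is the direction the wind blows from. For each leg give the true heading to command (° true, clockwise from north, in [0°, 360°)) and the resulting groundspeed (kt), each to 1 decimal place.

Leg 1: desired track 177.8°; wind correction -1.1° → command heading 176.7°, groundspeed 141.7 kt
Leg 2: desired track 138.9°; wind correction +3.0° → command heading 141.9°, groundspeed 143.3 kt
Leg 3: desired track 230.5°; wind correction -5.6° → command heading 224.9°, groundspeed 150.2 kt

Leg 1: heading=176.7°, groundspeed=141.7 kt
Leg 2: heading=141.9°, groundspeed=143.3 kt
Leg 3: heading=224.9°, groundspeed=150.2 kt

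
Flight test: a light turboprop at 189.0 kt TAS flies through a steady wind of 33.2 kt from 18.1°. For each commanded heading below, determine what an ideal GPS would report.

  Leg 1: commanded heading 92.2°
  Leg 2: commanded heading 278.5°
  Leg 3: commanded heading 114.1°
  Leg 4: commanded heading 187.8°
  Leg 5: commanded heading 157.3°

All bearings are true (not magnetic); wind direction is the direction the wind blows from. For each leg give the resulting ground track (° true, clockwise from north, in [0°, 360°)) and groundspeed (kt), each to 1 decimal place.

Leg 1: heading 92.2°; drift +10.1° → track 102.3°, groundspeed 182.7 kt
Leg 2: heading 278.5°; drift -9.6° → track 268.9°, groundspeed 197.3 kt
Leg 3: heading 114.1°; drift +9.7° → track 123.8°, groundspeed 195.3 kt
Leg 4: heading 187.8°; drift +1.5° → track 189.3°, groundspeed 221.7 kt
Leg 5: heading 157.3°; drift +5.8° → track 163.1°, groundspeed 215.2 kt

Leg 1: track=102.3°, groundspeed=182.7 kt
Leg 2: track=268.9°, groundspeed=197.3 kt
Leg 3: track=123.8°, groundspeed=195.3 kt
Leg 4: track=189.3°, groundspeed=221.7 kt
Leg 5: track=163.1°, groundspeed=215.2 kt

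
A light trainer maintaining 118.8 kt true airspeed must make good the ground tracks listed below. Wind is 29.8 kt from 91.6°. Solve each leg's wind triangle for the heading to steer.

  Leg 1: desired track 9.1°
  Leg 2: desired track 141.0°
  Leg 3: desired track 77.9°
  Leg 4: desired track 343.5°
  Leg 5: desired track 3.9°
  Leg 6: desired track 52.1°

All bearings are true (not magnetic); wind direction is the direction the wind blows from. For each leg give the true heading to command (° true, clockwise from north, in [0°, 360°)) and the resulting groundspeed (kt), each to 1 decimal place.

Leg 1: heading=23.5°, groundspeed=111.2 kt
Leg 2: heading=130.0°, groundspeed=97.2 kt
Leg 3: heading=81.3°, groundspeed=89.6 kt
Leg 4: heading=357.3°, groundspeed=124.6 kt
Leg 5: heading=18.4°, groundspeed=113.8 kt
Leg 6: heading=61.3°, groundspeed=94.3 kt

Leg 1: desired track 9.1°; wind correction +14.4° → command heading 23.5°, groundspeed 111.2 kt
Leg 2: desired track 141.0°; wind correction -11.0° → command heading 130.0°, groundspeed 97.2 kt
Leg 3: desired track 77.9°; wind correction +3.4° → command heading 81.3°, groundspeed 89.6 kt
Leg 4: desired track 343.5°; wind correction +13.8° → command heading 357.3°, groundspeed 124.6 kt
Leg 5: desired track 3.9°; wind correction +14.5° → command heading 18.4°, groundspeed 113.8 kt
Leg 6: desired track 52.1°; wind correction +9.2° → command heading 61.3°, groundspeed 94.3 kt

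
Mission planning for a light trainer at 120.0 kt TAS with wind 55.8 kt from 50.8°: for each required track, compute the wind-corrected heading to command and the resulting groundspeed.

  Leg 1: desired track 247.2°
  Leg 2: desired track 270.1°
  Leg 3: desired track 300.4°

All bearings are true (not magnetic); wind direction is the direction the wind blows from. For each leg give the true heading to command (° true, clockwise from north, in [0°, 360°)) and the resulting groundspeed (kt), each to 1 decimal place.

Leg 1: heading=254.7°, groundspeed=172.5 kt
Leg 2: heading=287.2°, groundspeed=157.9 kt
Leg 3: heading=326.2°, groundspeed=127.5 kt

Leg 1: desired track 247.2°; wind correction +7.5° → command heading 254.7°, groundspeed 172.5 kt
Leg 2: desired track 270.1°; wind correction +17.1° → command heading 287.2°, groundspeed 157.9 kt
Leg 3: desired track 300.4°; wind correction +25.8° → command heading 326.2°, groundspeed 127.5 kt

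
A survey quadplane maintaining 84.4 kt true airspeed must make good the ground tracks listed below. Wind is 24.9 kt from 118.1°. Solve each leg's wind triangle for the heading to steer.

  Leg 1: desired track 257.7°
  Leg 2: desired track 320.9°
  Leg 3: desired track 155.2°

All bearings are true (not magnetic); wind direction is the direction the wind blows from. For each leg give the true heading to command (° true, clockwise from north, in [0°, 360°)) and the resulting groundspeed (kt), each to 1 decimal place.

Leg 1: heading=246.7°, groundspeed=101.8 kt
Leg 2: heading=327.5°, groundspeed=106.8 kt
Leg 3: heading=144.9°, groundspeed=63.2 kt

Leg 1: desired track 257.7°; wind correction -11.0° → command heading 246.7°, groundspeed 101.8 kt
Leg 2: desired track 320.9°; wind correction +6.6° → command heading 327.5°, groundspeed 106.8 kt
Leg 3: desired track 155.2°; wind correction -10.3° → command heading 144.9°, groundspeed 63.2 kt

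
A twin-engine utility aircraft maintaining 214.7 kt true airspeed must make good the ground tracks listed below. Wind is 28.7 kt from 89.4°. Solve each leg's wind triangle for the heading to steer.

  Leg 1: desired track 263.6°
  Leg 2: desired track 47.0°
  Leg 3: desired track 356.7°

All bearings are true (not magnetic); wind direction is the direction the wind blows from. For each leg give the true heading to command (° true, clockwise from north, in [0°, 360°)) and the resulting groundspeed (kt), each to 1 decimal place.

Leg 1: desired track 263.6°; wind correction -0.8° → command heading 262.8°, groundspeed 243.2 kt
Leg 2: desired track 47.0°; wind correction +5.2° → command heading 52.2°, groundspeed 192.6 kt
Leg 3: desired track 356.7°; wind correction +7.7° → command heading 4.4°, groundspeed 214.1 kt

Leg 1: heading=262.8°, groundspeed=243.2 kt
Leg 2: heading=52.2°, groundspeed=192.6 kt
Leg 3: heading=4.4°, groundspeed=214.1 kt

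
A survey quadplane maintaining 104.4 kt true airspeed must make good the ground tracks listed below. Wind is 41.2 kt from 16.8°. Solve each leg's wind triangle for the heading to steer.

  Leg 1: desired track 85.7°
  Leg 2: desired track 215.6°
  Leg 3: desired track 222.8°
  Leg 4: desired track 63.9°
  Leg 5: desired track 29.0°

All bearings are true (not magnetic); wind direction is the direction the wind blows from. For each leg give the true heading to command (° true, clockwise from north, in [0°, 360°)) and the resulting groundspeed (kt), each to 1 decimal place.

Leg 1: heading=64.1°, groundspeed=82.2 kt
Leg 2: heading=222.9°, groundspeed=142.6 kt
Leg 3: heading=232.8°, groundspeed=139.9 kt
Leg 4: heading=47.1°, groundspeed=71.9 kt
Leg 5: heading=24.2°, groundspeed=63.8 kt

Leg 1: desired track 85.7°; wind correction -21.6° → command heading 64.1°, groundspeed 82.2 kt
Leg 2: desired track 215.6°; wind correction +7.3° → command heading 222.9°, groundspeed 142.6 kt
Leg 3: desired track 222.8°; wind correction +10.0° → command heading 232.8°, groundspeed 139.9 kt
Leg 4: desired track 63.9°; wind correction -16.8° → command heading 47.1°, groundspeed 71.9 kt
Leg 5: desired track 29.0°; wind correction -4.8° → command heading 24.2°, groundspeed 63.8 kt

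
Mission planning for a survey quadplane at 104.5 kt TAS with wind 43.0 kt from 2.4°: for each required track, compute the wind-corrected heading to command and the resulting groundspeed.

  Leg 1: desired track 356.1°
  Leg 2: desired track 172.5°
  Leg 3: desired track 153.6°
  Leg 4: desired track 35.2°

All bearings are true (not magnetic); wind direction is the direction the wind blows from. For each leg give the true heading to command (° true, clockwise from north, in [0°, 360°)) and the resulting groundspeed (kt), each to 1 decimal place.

Leg 1: heading=358.7°, groundspeed=61.7 kt
Leg 2: heading=168.4°, groundspeed=146.6 kt
Leg 3: heading=142.2°, groundspeed=140.1 kt
Leg 4: heading=22.3°, groundspeed=65.7 kt

Leg 1: desired track 356.1°; wind correction +2.6° → command heading 358.7°, groundspeed 61.7 kt
Leg 2: desired track 172.5°; wind correction -4.1° → command heading 168.4°, groundspeed 146.6 kt
Leg 3: desired track 153.6°; wind correction -11.4° → command heading 142.2°, groundspeed 140.1 kt
Leg 4: desired track 35.2°; wind correction -12.9° → command heading 22.3°, groundspeed 65.7 kt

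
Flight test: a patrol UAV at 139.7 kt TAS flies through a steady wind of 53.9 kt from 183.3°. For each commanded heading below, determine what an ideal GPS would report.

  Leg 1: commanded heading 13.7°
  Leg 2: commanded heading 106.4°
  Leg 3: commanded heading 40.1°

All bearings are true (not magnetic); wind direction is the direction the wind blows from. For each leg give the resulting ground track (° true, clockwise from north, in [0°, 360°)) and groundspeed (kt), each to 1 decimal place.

Leg 1: heading 13.7°; drift -2.9° → track 10.8°, groundspeed 193.0 kt
Leg 2: heading 106.4°; drift -22.4° → track 84.0°, groundspeed 137.9 kt
Leg 3: heading 40.1°; drift -10.0° → track 30.1°, groundspeed 185.7 kt

Leg 1: track=10.8°, groundspeed=193.0 kt
Leg 2: track=84.0°, groundspeed=137.9 kt
Leg 3: track=30.1°, groundspeed=185.7 kt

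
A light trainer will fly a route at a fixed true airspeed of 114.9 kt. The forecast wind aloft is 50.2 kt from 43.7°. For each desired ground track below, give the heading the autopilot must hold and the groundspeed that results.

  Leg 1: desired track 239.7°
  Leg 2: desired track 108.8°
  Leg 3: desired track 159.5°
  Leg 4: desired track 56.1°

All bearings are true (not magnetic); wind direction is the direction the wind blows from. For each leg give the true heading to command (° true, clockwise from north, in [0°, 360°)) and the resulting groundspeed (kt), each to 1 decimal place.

Leg 1: heading=246.6°, groundspeed=162.3 kt
Leg 2: heading=85.5°, groundspeed=84.4 kt
Leg 3: heading=136.3°, groundspeed=127.5 kt
Leg 4: heading=50.7°, groundspeed=65.4 kt

Leg 1: desired track 239.7°; wind correction +6.9° → command heading 246.6°, groundspeed 162.3 kt
Leg 2: desired track 108.8°; wind correction -23.3° → command heading 85.5°, groundspeed 84.4 kt
Leg 3: desired track 159.5°; wind correction -23.2° → command heading 136.3°, groundspeed 127.5 kt
Leg 4: desired track 56.1°; wind correction -5.4° → command heading 50.7°, groundspeed 65.4 kt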